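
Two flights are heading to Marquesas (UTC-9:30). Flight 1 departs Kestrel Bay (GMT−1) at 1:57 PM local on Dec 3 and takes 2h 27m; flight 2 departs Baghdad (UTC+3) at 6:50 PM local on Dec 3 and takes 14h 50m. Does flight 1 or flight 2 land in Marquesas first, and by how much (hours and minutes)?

the first, by 13 hours 16 minutes

Flight 1 in UTC: 1:57 PM + 1:00 = 2:57 PM on Dec 3.
+2 hours 27 minutes → arrive 5:24 PM UTC on Dec 3.
Flight 2 in UTC: 6:50 PM − 3:00 = 3:50 PM on Dec 3.
+14 hours and 50 minutes → arrive 6:40 AM UTC on Dec 4.
Flight 1 lands earlier by 13 hours 16 minutes.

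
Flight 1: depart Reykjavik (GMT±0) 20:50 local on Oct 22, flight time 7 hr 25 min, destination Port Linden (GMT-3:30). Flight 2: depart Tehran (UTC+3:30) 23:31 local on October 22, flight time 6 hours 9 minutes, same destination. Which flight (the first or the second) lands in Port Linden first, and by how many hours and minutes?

the second, by 2 hours 5 minutes

Flight 1 departs at 20:50 UTC (Oct 22).
+7 hours and 25 minutes → arrive 04:15 UTC on Oct 23.
Flight 2 in UTC: 23:31 − 3:30 = 20:01 on Oct 22.
+6 hours 9 minutes → arrive 02:10 UTC on Oct 23.
Flight 2 lands earlier by 2 hours 5 minutes.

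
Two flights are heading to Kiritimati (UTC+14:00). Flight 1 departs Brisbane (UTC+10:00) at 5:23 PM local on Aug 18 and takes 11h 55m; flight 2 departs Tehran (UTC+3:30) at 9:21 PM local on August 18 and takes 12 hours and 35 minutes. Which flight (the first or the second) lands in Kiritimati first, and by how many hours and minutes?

Flight 1 in UTC: 5:23 PM − 10:00 = 7:23 AM on Aug 18.
+11 hours 55 minutes → arrive 7:18 PM UTC on Aug 18.
Flight 2 in UTC: 9:21 PM − 3:30 = 5:51 PM on Aug 18.
+12 hours and 35 minutes → arrive 6:26 AM UTC on Aug 19.
Flight 1 lands earlier by 11 hours 8 minutes.

the first, by 11 hours 8 minutes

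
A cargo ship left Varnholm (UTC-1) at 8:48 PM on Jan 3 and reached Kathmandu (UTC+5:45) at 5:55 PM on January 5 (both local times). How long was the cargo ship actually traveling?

38 hours 22 minutes

Departure in UTC: 8:48 PM + 1:00 = 9:48 PM on Jan 3.
Arrival in UTC: 5:55 PM − 5:45 = 12:10 PM on Jan 5.
Elapsed = 12:10 PM − 9:48 PM (+2 days) = 38 hours 22 minutes.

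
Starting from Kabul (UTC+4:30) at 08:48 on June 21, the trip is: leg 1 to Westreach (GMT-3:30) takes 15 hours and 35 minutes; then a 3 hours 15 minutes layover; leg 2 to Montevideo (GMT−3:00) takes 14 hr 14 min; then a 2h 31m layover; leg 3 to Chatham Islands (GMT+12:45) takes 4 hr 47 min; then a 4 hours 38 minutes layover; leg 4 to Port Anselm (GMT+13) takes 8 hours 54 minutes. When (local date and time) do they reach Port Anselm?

23:12 on June 23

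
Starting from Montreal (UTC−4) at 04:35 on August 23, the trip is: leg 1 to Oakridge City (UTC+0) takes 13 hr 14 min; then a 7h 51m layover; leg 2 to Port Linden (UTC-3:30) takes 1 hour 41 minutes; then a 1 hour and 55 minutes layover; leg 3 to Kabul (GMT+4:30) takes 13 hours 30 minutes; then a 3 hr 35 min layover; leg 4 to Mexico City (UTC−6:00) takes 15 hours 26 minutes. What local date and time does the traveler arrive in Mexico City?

Convert departure to UTC: 04:35 + 4:00 = 08:35 UTC on Aug 23.
Add 13 hours and 14 minutes leg 1 → 21:49 UTC.
Add 7 hours 51 minutes layover in Oakridge City → 05:40 UTC (Aug 24).
Add 1 hour and 41 minutes leg 2 → 07:21 UTC.
Add 1 hour and 55 minutes layover in Port Linden → 09:16 UTC.
Add 13 hours and 30 minutes leg 3 → 22:46 UTC.
Add 3 hours 35 minutes layover in Kabul → 02:21 UTC (Aug 25).
Add 15 hours 26 minutes leg 4 → 17:47 UTC.
Mexico City is UTC−6:00, so local arrival = 17:47 − 6:00 = 11:47 on Aug 25.

11:47 on Aug 25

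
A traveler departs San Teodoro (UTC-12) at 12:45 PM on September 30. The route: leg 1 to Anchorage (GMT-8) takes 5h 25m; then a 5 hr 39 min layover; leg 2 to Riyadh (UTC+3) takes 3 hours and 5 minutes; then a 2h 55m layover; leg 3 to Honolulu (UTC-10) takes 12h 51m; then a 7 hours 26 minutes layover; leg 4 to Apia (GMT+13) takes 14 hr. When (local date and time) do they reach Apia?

5:06 PM on October 3

Convert departure to UTC: 12:45 PM + 12:00 = 12:45 AM UTC on Oct 1.
Add 5 hours 25 minutes leg 1 → 6:10 AM UTC.
Add 5 hours 39 minutes layover in Anchorage → 11:49 AM UTC.
Add 3 hours 5 minutes leg 2 → 2:54 PM UTC.
Add 2 hours and 55 minutes layover in Riyadh → 5:49 PM UTC.
Add 12 hours 51 minutes leg 3 → 6:40 AM UTC (Oct 2).
Add 7 hours 26 minutes layover in Honolulu → 2:06 PM UTC.
Add 14 hours leg 4 → 4:06 AM UTC (Oct 3).
Apia is UTC+13:00, so local arrival = 4:06 AM + 13:00 = 5:06 PM on Oct 3.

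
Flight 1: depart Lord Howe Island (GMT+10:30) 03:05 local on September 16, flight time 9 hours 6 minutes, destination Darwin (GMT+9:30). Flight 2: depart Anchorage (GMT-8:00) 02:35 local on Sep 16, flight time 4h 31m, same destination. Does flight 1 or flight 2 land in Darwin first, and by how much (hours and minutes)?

Flight 1 in UTC: 03:05 − 10:30 = 16:35 on Sep 15.
+9 hours 6 minutes → arrive 01:41 UTC on Sep 16.
Flight 2 in UTC: 02:35 + 8:00 = 10:35 on Sep 16.
+4 hours and 31 minutes → arrive 15:06 UTC on Sep 16.
Flight 1 lands earlier by 13 hours 25 minutes.

the first, by 13 hours 25 minutes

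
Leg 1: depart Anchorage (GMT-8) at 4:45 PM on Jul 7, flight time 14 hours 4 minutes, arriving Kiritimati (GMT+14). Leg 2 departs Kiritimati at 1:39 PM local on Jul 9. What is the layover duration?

8 hours 50 minutes

Convert departure to UTC: 4:45 PM + 8:00 = 12:45 AM UTC on Jul 8.
Add 14 hours 4 minutes flight time → 2:49 PM UTC.
Kiritimati is UTC+14:00, so local arrival = 2:49 PM + 14:00 = 4:49 AM on Jul 9.
Layover = 1:39 PM − 4:49 AM = 8 hours 50 minutes.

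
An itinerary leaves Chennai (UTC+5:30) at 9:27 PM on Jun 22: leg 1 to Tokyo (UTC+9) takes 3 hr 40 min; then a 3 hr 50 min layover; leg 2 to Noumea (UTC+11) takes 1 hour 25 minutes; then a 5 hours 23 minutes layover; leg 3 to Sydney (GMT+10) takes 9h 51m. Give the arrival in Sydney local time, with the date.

Convert departure to UTC: 9:27 PM − 5:30 = 3:57 PM UTC on Jun 22.
Add 3 hours 40 minutes leg 1 → 7:37 PM UTC.
Add 3 hours and 50 minutes layover in Tokyo → 11:27 PM UTC.
Add 1 hour and 25 minutes leg 2 → 12:52 AM UTC (Jun 23).
Add 5 hours 23 minutes layover in Noumea → 6:15 AM UTC.
Add 9 hours 51 minutes leg 3 → 4:06 PM UTC.
Sydney is UTC+10:00, so local arrival = 4:06 PM + 10:00 = 2:06 AM on Jun 24.

2:06 AM on June 24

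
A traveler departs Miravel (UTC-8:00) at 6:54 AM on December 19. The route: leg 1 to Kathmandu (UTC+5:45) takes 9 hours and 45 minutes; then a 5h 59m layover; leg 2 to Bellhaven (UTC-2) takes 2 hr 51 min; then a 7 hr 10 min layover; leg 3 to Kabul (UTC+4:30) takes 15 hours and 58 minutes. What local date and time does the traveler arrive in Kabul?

Convert departure to UTC: 6:54 AM + 8:00 = 2:54 PM UTC on Dec 19.
Add 9 hours 45 minutes leg 1 → 12:39 AM UTC (Dec 20).
Add 5 hours 59 minutes layover in Kathmandu → 6:38 AM UTC.
Add 2 hours 51 minutes leg 2 → 9:29 AM UTC.
Add 7 hours and 10 minutes layover in Bellhaven → 4:39 PM UTC.
Add 15 hours and 58 minutes leg 3 → 8:37 AM UTC (Dec 21).
Kabul is UTC+4:30, so local arrival = 8:37 AM + 4:30 = 1:07 PM on Dec 21.

1:07 PM on Dec 21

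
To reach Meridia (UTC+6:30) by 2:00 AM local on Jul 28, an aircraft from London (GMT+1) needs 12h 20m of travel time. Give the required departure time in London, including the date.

Target arrival in UTC: 2:00 AM − 6:30 = 7:30 PM on Jul 27.
Subtract 12 hours and 20 minutes → departure 7:10 AM UTC on Jul 27.
London is UTC+1:00: 7:10 AM + 1:00 = 8:10 AM on Jul 27.

8:10 AM on July 27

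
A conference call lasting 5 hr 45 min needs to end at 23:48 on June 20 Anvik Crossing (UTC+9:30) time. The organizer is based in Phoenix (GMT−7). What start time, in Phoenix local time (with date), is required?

01:33 on Jun 20

Target end time in UTC: 23:48 − 9:30 = 14:18 on Jun 20.
Subtract 5 hours and 45 minutes → start 08:33 UTC on Jun 20.
Phoenix is UTC−7:00: 08:33 − 7:00 = 01:33 on Jun 20.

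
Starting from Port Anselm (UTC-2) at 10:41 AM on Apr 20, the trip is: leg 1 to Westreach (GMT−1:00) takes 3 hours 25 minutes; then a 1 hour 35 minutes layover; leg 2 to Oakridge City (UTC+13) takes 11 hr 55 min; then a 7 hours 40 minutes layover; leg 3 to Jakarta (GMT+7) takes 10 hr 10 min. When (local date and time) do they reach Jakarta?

Convert departure to UTC: 10:41 AM + 2:00 = 12:41 PM UTC on Apr 20.
Add 3 hours and 25 minutes leg 1 → 4:06 PM UTC.
Add 1 hour 35 minutes layover in Westreach → 5:41 PM UTC.
Add 11 hours and 55 minutes leg 2 → 5:36 AM UTC (Apr 21).
Add 7 hours and 40 minutes layover in Oakridge City → 1:16 PM UTC.
Add 10 hours 10 minutes leg 3 → 11:26 PM UTC.
Jakarta is UTC+7:00, so local arrival = 11:26 PM + 7:00 = 6:26 AM on Apr 22.

6:26 AM on Apr 22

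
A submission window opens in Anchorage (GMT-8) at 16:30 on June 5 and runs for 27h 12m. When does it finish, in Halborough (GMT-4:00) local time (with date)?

23:42 on June 6

Halborough is 4:00 ahead of Anchorage.
After 27 hours 12 minutes it is 19:42 (Jun 6) in Anchorage.
Shift by the zone difference: 19:42 + 4:00 = 23:42 on Jun 6 in Halborough.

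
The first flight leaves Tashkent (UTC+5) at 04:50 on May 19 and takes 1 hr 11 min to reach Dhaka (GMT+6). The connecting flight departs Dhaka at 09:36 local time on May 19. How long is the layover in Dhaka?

2 hours 35 minutes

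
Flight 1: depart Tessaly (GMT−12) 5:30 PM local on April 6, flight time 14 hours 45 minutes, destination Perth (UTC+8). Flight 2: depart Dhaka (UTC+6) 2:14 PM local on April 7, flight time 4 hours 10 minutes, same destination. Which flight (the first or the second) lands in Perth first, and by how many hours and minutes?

Flight 1 in UTC: 5:30 PM + 12:00 = 5:30 AM on Apr 7.
+14 hours 45 minutes → arrive 8:15 PM UTC on Apr 7.
Flight 2 in UTC: 2:14 PM − 6:00 = 8:14 AM on Apr 7.
+4 hours 10 minutes → arrive 12:24 PM UTC on Apr 7.
Flight 2 lands earlier by 7 hours 51 minutes.

the second, by 7 hours 51 minutes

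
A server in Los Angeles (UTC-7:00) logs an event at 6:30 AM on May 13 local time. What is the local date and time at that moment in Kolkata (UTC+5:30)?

In UTC: 6:30 AM + 7:00 = 1:30 PM on May 13.
Kolkata is UTC+5:30: 1:30 PM + 5:30 = 7:00 PM on May 13.

7:00 PM on May 13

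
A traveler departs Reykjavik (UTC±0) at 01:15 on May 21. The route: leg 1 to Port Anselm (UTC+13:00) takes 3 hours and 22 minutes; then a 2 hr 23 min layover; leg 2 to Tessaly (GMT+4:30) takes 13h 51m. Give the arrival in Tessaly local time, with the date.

Reykjavik is at UTC+0, so departure is already 01:15 UTC on May 21.
Add 3 hours and 22 minutes leg 1 → 04:37 UTC.
Add 2 hours 23 minutes layover in Port Anselm → 07:00 UTC.
Add 13 hours and 51 minutes leg 2 → 20:51 UTC.
Tessaly is UTC+4:30, so local arrival = 20:51 + 4:30 = 01:21 on May 22.

01:21 on May 22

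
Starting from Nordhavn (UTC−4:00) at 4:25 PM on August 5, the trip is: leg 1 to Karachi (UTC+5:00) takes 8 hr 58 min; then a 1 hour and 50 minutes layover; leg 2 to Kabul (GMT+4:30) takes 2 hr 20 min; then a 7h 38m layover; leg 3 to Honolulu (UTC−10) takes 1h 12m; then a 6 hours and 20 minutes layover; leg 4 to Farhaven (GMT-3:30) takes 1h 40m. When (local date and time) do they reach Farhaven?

Convert departure to UTC: 4:25 PM + 4:00 = 8:25 PM UTC on Aug 5.
Add 8 hours 58 minutes leg 1 → 5:23 AM UTC (Aug 6).
Add 1 hour 50 minutes layover in Karachi → 7:13 AM UTC.
Add 2 hours 20 minutes leg 2 → 9:33 AM UTC.
Add 7 hours 38 minutes layover in Kabul → 5:11 PM UTC.
Add 1 hour and 12 minutes leg 3 → 6:23 PM UTC.
Add 6 hours and 20 minutes layover in Honolulu → 12:43 AM UTC (Aug 7).
Add 1 hour 40 minutes leg 4 → 2:23 AM UTC.
Farhaven is UTC−3:30, so local arrival = 2:23 AM − 3:30 = 10:53 PM on Aug 6.

10:53 PM on Aug 6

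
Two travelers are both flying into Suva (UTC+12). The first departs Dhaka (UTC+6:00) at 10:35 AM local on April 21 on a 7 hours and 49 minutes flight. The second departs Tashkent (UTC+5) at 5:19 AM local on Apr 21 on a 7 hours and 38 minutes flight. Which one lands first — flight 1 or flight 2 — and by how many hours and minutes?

Flight 1 in UTC: 10:35 AM − 6:00 = 4:35 AM on Apr 21.
+7 hours 49 minutes → arrive 12:24 PM UTC on Apr 21.
Flight 2 in UTC: 5:19 AM − 5:00 = 12:19 AM on Apr 21.
+7 hours 38 minutes → arrive 7:57 AM UTC on Apr 21.
Flight 2 lands earlier by 4 hours 27 minutes.

the second, by 4 hours 27 minutes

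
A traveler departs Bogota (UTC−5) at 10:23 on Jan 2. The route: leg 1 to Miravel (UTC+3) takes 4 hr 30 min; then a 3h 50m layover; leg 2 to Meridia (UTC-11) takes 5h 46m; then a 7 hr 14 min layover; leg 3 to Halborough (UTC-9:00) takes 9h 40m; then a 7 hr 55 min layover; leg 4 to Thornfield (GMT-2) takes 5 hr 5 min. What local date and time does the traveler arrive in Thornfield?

09:23 on January 4

Convert departure to UTC: 10:23 + 5:00 = 15:23 UTC on Jan 2.
Add 4 hours and 30 minutes leg 1 → 19:53 UTC.
Add 3 hours 50 minutes layover in Miravel → 23:43 UTC.
Add 5 hours and 46 minutes leg 2 → 05:29 UTC (Jan 3).
Add 7 hours and 14 minutes layover in Meridia → 12:43 UTC.
Add 9 hours 40 minutes leg 3 → 22:23 UTC.
Add 7 hours 55 minutes layover in Halborough → 06:18 UTC (Jan 4).
Add 5 hours 5 minutes leg 4 → 11:23 UTC.
Thornfield is UTC−2:00, so local arrival = 11:23 − 2:00 = 09:23 on Jan 4.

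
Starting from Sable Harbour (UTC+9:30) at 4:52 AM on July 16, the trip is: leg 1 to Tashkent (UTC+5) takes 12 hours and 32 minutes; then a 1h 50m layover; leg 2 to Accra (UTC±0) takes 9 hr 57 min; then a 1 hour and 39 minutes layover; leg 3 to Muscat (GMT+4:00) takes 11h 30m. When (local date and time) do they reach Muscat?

Convert departure to UTC: 4:52 AM − 9:30 = 7:22 PM UTC on Jul 15.
Add 12 hours and 32 minutes leg 1 → 7:54 AM UTC (Jul 16).
Add 1 hour and 50 minutes layover in Tashkent → 9:44 AM UTC.
Add 9 hours 57 minutes leg 2 → 7:41 PM UTC.
Add 1 hour and 39 minutes layover in Accra → 9:20 PM UTC.
Add 11 hours and 30 minutes leg 3 → 8:50 AM UTC (Jul 17).
Muscat is UTC+4:00, so local arrival = 8:50 AM + 4:00 = 12:50 PM on Jul 17.

12:50 PM on July 17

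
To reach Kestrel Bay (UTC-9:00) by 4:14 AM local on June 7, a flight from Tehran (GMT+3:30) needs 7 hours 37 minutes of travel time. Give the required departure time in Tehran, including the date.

9:07 AM on June 7

Target arrival in UTC: 4:14 AM + 9:00 = 1:14 PM on Jun 7.
Subtract 7 hours 37 minutes → departure 5:37 AM UTC on Jun 7.
Tehran is UTC+3:30: 5:37 AM + 3:30 = 9:07 AM on Jun 7.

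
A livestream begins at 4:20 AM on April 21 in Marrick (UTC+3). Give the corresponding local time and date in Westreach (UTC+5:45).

Westreach is 2:45 ahead of Marrick.
Shift by the zone difference: 4:20 AM + 2:45 = 7:05 AM on Apr 21 in Westreach.

7:05 AM on Apr 21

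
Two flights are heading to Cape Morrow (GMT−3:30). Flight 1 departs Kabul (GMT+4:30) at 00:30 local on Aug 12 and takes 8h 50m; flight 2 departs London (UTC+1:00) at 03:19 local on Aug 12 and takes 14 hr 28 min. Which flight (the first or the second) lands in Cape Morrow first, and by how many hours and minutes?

the first, by 11 hours 57 minutes

Flight 1 in UTC: 00:30 − 4:30 = 20:00 on Aug 11.
+8 hours and 50 minutes → arrive 04:50 UTC on Aug 12.
Flight 2 in UTC: 03:19 − 1:00 = 02:19 on Aug 12.
+14 hours 28 minutes → arrive 16:47 UTC on Aug 12.
Flight 1 lands earlier by 11 hours 57 minutes.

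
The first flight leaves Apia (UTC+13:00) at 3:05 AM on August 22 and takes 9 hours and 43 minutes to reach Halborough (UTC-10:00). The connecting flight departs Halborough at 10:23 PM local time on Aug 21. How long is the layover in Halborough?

Convert departure to UTC: 3:05 AM − 13:00 = 2:05 PM UTC on Aug 21.
Add 9 hours 43 minutes flight time → 11:48 PM UTC.
Halborough is UTC−10:00, so local arrival = 11:48 PM − 10:00 = 1:48 PM on Aug 21.
Layover = 10:23 PM − 1:48 PM = 8 hours 35 minutes.

8 hours 35 minutes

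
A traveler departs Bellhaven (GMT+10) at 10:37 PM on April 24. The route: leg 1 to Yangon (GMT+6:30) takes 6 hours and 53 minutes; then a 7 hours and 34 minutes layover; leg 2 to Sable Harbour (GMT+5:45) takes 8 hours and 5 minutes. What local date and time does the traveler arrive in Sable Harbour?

Convert departure to UTC: 10:37 PM − 10:00 = 12:37 PM UTC on Apr 24.
Add 6 hours and 53 minutes leg 1 → 7:30 PM UTC.
Add 7 hours and 34 minutes layover in Yangon → 3:04 AM UTC (Apr 25).
Add 8 hours 5 minutes leg 2 → 11:09 AM UTC.
Sable Harbour is UTC+5:45, so local arrival = 11:09 AM + 5:45 = 4:54 PM on Apr 25.

4:54 PM on April 25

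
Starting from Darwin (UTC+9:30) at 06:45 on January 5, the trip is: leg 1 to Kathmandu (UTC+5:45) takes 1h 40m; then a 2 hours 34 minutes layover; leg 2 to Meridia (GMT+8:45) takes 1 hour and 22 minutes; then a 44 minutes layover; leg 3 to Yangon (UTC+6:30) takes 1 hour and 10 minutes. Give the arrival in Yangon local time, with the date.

11:15 on January 5

Convert departure to UTC: 06:45 − 9:30 = 21:15 UTC on Jan 4.
Add 1 hour and 40 minutes leg 1 → 22:55 UTC.
Add 2 hours and 34 minutes layover in Kathmandu → 01:29 UTC (Jan 5).
Add 1 hour and 22 minutes leg 2 → 02:51 UTC.
Add 44 minutes layover in Meridia → 03:35 UTC.
Add 1 hour 10 minutes leg 3 → 04:45 UTC.
Yangon is UTC+6:30, so local arrival = 04:45 + 6:30 = 11:15 on Jan 5.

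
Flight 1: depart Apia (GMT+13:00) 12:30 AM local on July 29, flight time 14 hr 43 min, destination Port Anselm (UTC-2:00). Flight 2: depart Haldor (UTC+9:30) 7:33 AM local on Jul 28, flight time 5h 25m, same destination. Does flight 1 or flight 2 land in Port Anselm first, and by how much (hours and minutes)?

Flight 1 in UTC: 12:30 AM − 13:00 = 11:30 AM on Jul 28.
+14 hours 43 minutes → arrive 2:13 AM UTC on Jul 29.
Flight 2 in UTC: 7:33 AM − 9:30 = 10:03 PM on Jul 27.
+5 hours 25 minutes → arrive 3:28 AM UTC on Jul 28.
Flight 2 lands earlier by 22 hours 45 minutes.

the second, by 22 hours 45 minutes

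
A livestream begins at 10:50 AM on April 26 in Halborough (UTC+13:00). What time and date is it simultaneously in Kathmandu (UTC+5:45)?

Kathmandu is 7:15 behind Halborough.
Shift by the zone difference: 10:50 AM − 7:15 = 3:35 AM on Apr 26 in Kathmandu.

3:35 AM on April 26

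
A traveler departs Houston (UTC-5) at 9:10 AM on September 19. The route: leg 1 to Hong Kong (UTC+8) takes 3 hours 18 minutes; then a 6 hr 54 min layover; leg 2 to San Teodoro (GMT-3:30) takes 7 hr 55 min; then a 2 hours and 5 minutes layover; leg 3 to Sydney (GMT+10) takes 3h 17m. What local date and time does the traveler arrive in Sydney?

11:39 PM on September 20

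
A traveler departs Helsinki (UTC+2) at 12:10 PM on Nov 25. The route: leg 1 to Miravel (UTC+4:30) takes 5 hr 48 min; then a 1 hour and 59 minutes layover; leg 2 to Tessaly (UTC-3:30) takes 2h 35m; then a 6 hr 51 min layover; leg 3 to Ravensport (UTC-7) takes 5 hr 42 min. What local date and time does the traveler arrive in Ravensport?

Convert departure to UTC: 12:10 PM − 2:00 = 10:10 AM UTC on Nov 25.
Add 5 hours 48 minutes leg 1 → 3:58 PM UTC.
Add 1 hour 59 minutes layover in Miravel → 5:57 PM UTC.
Add 2 hours and 35 minutes leg 2 → 8:32 PM UTC.
Add 6 hours and 51 minutes layover in Tessaly → 3:23 AM UTC (Nov 26).
Add 5 hours 42 minutes leg 3 → 9:05 AM UTC.
Ravensport is UTC−7:00, so local arrival = 9:05 AM − 7:00 = 2:05 AM on Nov 26.

2:05 AM on Nov 26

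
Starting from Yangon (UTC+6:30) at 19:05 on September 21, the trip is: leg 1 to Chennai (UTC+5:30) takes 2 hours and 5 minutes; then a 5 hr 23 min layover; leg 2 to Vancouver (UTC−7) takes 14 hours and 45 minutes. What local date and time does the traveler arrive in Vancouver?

03:48 on September 22

Convert departure to UTC: 19:05 − 6:30 = 12:35 UTC on Sep 21.
Add 2 hours and 5 minutes leg 1 → 14:40 UTC.
Add 5 hours 23 minutes layover in Chennai → 20:03 UTC.
Add 14 hours and 45 minutes leg 2 → 10:48 UTC (Sep 22).
Vancouver is UTC−7:00, so local arrival = 10:48 − 7:00 = 03:48 on Sep 22.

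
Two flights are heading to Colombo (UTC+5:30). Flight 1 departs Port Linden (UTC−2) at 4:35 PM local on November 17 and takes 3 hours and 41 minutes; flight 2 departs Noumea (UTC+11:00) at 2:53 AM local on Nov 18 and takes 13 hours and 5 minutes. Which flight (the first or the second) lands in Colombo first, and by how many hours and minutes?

Flight 1 in UTC: 4:35 PM + 2:00 = 6:35 PM on Nov 17.
+3 hours 41 minutes → arrive 10:16 PM UTC on Nov 17.
Flight 2 in UTC: 2:53 AM − 11:00 = 3:53 PM on Nov 17.
+13 hours and 5 minutes → arrive 4:58 AM UTC on Nov 18.
Flight 1 lands earlier by 6 hours 42 minutes.

the first, by 6 hours 42 minutes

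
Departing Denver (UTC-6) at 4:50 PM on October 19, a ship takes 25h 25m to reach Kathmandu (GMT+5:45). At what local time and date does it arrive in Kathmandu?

Convert departure to UTC: 4:50 PM + 6:00 = 10:50 PM UTC on Oct 19.
Add 25 hours and 25 minutes travel time → 12:15 AM UTC (Oct 21).
Kathmandu is UTC+5:45, so local arrival = 12:15 AM + 5:45 = 6:00 AM on Oct 21.

6:00 AM on October 21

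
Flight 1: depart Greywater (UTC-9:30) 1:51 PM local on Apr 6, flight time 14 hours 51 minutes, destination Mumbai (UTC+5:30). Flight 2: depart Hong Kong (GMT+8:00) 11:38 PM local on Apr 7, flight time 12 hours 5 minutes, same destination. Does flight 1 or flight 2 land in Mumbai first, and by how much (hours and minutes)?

the first, by 13 hours 31 minutes

Flight 1 in UTC: 1:51 PM + 9:30 = 11:21 PM on Apr 6.
+14 hours 51 minutes → arrive 2:12 PM UTC on Apr 7.
Flight 2 in UTC: 11:38 PM − 8:00 = 3:38 PM on Apr 7.
+12 hours and 5 minutes → arrive 3:43 AM UTC on Apr 8.
Flight 1 lands earlier by 13 hours 31 minutes.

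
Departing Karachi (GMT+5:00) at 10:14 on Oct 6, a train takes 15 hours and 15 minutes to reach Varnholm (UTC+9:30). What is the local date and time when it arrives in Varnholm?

05:59 on October 7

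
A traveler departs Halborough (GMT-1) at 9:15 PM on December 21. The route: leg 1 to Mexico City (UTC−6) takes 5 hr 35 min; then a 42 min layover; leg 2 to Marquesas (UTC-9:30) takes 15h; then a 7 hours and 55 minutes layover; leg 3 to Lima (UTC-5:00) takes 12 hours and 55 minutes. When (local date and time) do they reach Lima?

11:22 AM on December 23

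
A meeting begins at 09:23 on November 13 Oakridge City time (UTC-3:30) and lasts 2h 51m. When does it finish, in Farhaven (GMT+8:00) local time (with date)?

23:44 on November 13

Convert start to UTC: 09:23 + 3:30 = 12:53 UTC on Nov 13.
Add 2 hours and 51 minutes duration → 15:44 UTC.
Farhaven is UTC+8:00, so local end time = 15:44 + 8:00 = 23:44 on Nov 13.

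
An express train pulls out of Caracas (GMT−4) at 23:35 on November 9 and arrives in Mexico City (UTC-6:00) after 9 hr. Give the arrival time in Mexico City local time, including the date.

Mexico City is 2:00 behind Caracas.
After 9 hours it is 08:35 (Nov 10) in Caracas.
Shift by the zone difference: 08:35 − 2:00 = 06:35 on Nov 10 in Mexico City.

06:35 on November 10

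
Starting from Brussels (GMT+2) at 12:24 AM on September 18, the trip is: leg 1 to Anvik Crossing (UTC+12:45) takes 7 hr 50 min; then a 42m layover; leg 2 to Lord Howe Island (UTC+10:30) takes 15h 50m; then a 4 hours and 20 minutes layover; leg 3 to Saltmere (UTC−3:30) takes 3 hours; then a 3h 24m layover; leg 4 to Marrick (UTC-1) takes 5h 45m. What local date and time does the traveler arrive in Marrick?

2:15 PM on Sep 19

Convert departure to UTC: 12:24 AM − 2:00 = 10:24 PM UTC on Sep 17.
Add 7 hours 50 minutes leg 1 → 6:14 AM UTC (Sep 18).
Add 42 minutes layover in Anvik Crossing → 6:56 AM UTC.
Add 15 hours and 50 minutes leg 2 → 10:46 PM UTC.
Add 4 hours and 20 minutes layover in Lord Howe Island → 3:06 AM UTC (Sep 19).
Add 3 hours leg 3 → 6:06 AM UTC.
Add 3 hours and 24 minutes layover in Saltmere → 9:30 AM UTC.
Add 5 hours and 45 minutes leg 4 → 3:15 PM UTC.
Marrick is UTC−1:00, so local arrival = 3:15 PM − 1:00 = 2:15 PM on Sep 19.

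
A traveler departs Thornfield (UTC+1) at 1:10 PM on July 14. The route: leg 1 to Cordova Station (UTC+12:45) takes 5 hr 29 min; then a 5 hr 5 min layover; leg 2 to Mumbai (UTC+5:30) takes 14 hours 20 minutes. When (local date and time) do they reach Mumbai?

Convert departure to UTC: 1:10 PM − 1:00 = 12:10 PM UTC on Jul 14.
Add 5 hours 29 minutes leg 1 → 5:39 PM UTC.
Add 5 hours and 5 minutes layover in Cordova Station → 10:44 PM UTC.
Add 14 hours and 20 minutes leg 2 → 1:04 PM UTC (Jul 15).
Mumbai is UTC+5:30, so local arrival = 1:04 PM + 5:30 = 6:34 PM on Jul 15.

6:34 PM on July 15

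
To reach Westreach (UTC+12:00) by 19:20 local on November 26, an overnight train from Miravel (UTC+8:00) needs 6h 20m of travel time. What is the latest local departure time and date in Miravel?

Target arrival in UTC: 19:20 − 12:00 = 07:20 on Nov 26.
Subtract 6 hours and 20 minutes → departure 01:00 UTC on Nov 26.
Miravel is UTC+8:00: 01:00 + 8:00 = 09:00 on Nov 26.

09:00 on November 26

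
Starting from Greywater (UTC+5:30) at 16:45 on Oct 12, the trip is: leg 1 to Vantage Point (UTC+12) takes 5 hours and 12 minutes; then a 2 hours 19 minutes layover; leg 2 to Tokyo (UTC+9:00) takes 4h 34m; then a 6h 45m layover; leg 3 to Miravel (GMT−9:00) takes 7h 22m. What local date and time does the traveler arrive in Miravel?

04:27 on October 13

Convert departure to UTC: 16:45 − 5:30 = 11:15 UTC on Oct 12.
Add 5 hours 12 minutes leg 1 → 16:27 UTC.
Add 2 hours and 19 minutes layover in Vantage Point → 18:46 UTC.
Add 4 hours 34 minutes leg 2 → 23:20 UTC.
Add 6 hours 45 minutes layover in Tokyo → 06:05 UTC (Oct 13).
Add 7 hours and 22 minutes leg 3 → 13:27 UTC.
Miravel is UTC−9:00, so local arrival = 13:27 − 9:00 = 04:27 on Oct 13.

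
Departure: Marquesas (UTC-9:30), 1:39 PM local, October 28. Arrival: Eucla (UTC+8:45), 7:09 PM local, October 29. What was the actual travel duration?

Departure in UTC: 1:39 PM + 9:30 = 11:09 PM on Oct 28.
Arrival in UTC: 7:09 PM − 8:45 = 10:24 AM on Oct 29.
Elapsed = 10:24 AM − 11:09 PM (+1 day) = 11 hours 15 minutes.

11 hours 15 minutes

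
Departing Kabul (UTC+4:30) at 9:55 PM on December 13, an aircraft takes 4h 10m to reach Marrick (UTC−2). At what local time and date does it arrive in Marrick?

7:35 PM on December 13

Marrick is 6:30 behind Kabul.
After 4 hours and 10 minutes it is 2:05 AM (Dec 14) in Kabul.
Shift by the zone difference: 2:05 AM − 6:30 = 7:35 PM on Dec 13 in Marrick.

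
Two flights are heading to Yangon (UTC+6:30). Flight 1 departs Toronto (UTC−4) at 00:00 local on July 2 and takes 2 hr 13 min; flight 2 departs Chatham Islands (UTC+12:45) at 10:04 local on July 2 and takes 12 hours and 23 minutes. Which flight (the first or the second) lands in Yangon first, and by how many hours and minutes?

the first, by 3 hours 29 minutes

Flight 1 in UTC: 00:00 + 4:00 = 04:00 on Jul 2.
+2 hours and 13 minutes → arrive 06:13 UTC on Jul 2.
Flight 2 in UTC: 10:04 − 12:45 = 21:19 on Jul 1.
+12 hours 23 minutes → arrive 09:42 UTC on Jul 2.
Flight 1 lands earlier by 3 hours 29 minutes.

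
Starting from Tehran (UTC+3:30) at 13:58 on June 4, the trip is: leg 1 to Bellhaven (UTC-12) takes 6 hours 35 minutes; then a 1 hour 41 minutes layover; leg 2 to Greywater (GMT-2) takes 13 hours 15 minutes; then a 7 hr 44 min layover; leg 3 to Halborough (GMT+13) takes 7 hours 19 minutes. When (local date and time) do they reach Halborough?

12:02 on June 6

Convert departure to UTC: 13:58 − 3:30 = 10:28 UTC on Jun 4.
Add 6 hours 35 minutes leg 1 → 17:03 UTC.
Add 1 hour and 41 minutes layover in Bellhaven → 18:44 UTC.
Add 13 hours and 15 minutes leg 2 → 07:59 UTC (Jun 5).
Add 7 hours 44 minutes layover in Greywater → 15:43 UTC.
Add 7 hours and 19 minutes leg 3 → 23:02 UTC.
Halborough is UTC+13:00, so local arrival = 23:02 + 13:00 = 12:02 on Jun 6.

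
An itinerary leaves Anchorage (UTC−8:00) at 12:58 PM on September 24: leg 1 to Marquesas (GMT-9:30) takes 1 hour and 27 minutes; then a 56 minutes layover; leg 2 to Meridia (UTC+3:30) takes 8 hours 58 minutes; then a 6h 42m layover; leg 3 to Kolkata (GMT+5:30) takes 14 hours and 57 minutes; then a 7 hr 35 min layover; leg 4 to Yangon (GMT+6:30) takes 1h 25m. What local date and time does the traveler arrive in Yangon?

9:28 PM on September 26

Convert departure to UTC: 12:58 PM + 8:00 = 8:58 PM UTC on Sep 24.
Add 1 hour and 27 minutes leg 1 → 10:25 PM UTC.
Add 56 minutes layover in Marquesas → 11:21 PM UTC.
Add 8 hours and 58 minutes leg 2 → 8:19 AM UTC (Sep 25).
Add 6 hours and 42 minutes layover in Meridia → 3:01 PM UTC.
Add 14 hours and 57 minutes leg 3 → 5:58 AM UTC (Sep 26).
Add 7 hours and 35 minutes layover in Kolkata → 1:33 PM UTC.
Add 1 hour 25 minutes leg 4 → 2:58 PM UTC.
Yangon is UTC+6:30, so local arrival = 2:58 PM + 6:30 = 9:28 PM on Sep 26.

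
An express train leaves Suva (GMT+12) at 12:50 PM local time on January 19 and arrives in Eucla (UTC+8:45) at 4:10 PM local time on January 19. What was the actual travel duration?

Departure in UTC: 12:50 PM − 12:00 = 12:50 AM on Jan 19.
Arrival in UTC: 4:10 PM − 8:45 = 7:25 AM on Jan 19.
Elapsed = 7:25 AM − 12:50 AM = 6 hours 35 minutes.

6 hours 35 minutes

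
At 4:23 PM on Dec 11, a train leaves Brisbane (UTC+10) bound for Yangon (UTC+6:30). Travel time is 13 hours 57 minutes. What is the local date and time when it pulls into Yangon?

Yangon is 3:30 behind Brisbane.
After 13 hours 57 minutes it is 6:20 AM (Dec 12) in Brisbane.
Shift by the zone difference: 6:20 AM − 3:30 = 2:50 AM on Dec 12 in Yangon.

2:50 AM on Dec 12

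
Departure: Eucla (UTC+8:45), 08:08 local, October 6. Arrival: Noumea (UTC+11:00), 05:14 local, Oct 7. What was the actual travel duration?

Noumea is 2:15 ahead of Eucla.
Clock-face elapsed time (ignoring zones) is 21 hours 6 minutes.
Actual elapsed = 21 hours 6 minutes − 2:15 = 18 hours 51 minutes.

18 hours 51 minutes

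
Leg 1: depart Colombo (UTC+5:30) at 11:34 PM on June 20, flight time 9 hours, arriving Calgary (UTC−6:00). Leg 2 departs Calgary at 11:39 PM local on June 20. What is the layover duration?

Convert departure to UTC: 11:34 PM − 5:30 = 6:04 PM UTC on Jun 20.
Add 9 hours flight time → 3:04 AM UTC (Jun 21).
Calgary is UTC−6:00, so local arrival = 3:04 AM − 6:00 = 9:04 PM on Jun 20.
Layover = 11:39 PM − 9:04 PM = 2 hours 35 minutes.

2 hours 35 minutes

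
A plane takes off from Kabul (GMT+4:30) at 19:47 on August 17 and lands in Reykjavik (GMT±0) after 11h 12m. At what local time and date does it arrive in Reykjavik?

Reykjavik is 4:30 behind Kabul.
After 11 hours 12 minutes it is 06:59 (Aug 18) in Kabul.
Shift by the zone difference: 06:59 − 4:30 = 02:29 on Aug 18 in Reykjavik.

02:29 on August 18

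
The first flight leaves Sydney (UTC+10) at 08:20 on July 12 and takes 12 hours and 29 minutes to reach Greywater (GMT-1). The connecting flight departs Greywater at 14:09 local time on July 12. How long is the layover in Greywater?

Convert departure to UTC: 08:20 − 10:00 = 22:20 UTC on Jul 11.
Add 12 hours and 29 minutes flight time → 10:49 UTC (Jul 12).
Greywater is UTC−1:00, so local arrival = 10:49 − 1:00 = 09:49 on Jul 12.
Layover = 14:09 − 09:49 = 4 hours 20 minutes.

4 hours 20 minutes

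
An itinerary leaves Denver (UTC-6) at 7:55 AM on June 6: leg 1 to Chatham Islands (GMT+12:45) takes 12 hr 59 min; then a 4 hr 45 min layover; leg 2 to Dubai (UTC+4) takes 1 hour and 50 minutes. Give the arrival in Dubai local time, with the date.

1:29 PM on Jun 7

Convert departure to UTC: 7:55 AM + 6:00 = 1:55 PM UTC on Jun 6.
Add 12 hours 59 minutes leg 1 → 2:54 AM UTC (Jun 7).
Add 4 hours 45 minutes layover in Chatham Islands → 7:39 AM UTC.
Add 1 hour 50 minutes leg 2 → 9:29 AM UTC.
Dubai is UTC+4:00, so local arrival = 9:29 AM + 4:00 = 1:29 PM on Jun 7.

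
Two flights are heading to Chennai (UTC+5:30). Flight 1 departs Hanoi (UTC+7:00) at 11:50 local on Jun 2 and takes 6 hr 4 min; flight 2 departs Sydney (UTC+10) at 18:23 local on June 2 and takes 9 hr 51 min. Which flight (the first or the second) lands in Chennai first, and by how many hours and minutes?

Flight 1 in UTC: 11:50 − 7:00 = 04:50 on Jun 2.
+6 hours 4 minutes → arrive 10:54 UTC on Jun 2.
Flight 2 in UTC: 18:23 − 10:00 = 08:23 on Jun 2.
+9 hours and 51 minutes → arrive 18:14 UTC on Jun 2.
Flight 1 lands earlier by 7 hours 20 minutes.

the first, by 7 hours 20 minutes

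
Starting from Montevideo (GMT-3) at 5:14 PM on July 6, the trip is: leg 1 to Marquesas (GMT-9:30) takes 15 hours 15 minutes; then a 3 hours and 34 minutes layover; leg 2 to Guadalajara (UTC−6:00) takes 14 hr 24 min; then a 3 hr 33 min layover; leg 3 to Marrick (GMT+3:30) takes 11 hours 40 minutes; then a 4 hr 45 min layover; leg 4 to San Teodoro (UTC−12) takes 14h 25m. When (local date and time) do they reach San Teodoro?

3:50 AM on Jul 9

Convert departure to UTC: 5:14 PM + 3:00 = 8:14 PM UTC on Jul 6.
Add 15 hours 15 minutes leg 1 → 11:29 AM UTC (Jul 7).
Add 3 hours 34 minutes layover in Marquesas → 3:03 PM UTC.
Add 14 hours 24 minutes leg 2 → 5:27 AM UTC (Jul 8).
Add 3 hours 33 minutes layover in Guadalajara → 9:00 AM UTC.
Add 11 hours 40 minutes leg 3 → 8:40 PM UTC.
Add 4 hours 45 minutes layover in Marrick → 1:25 AM UTC (Jul 9).
Add 14 hours and 25 minutes leg 4 → 3:50 PM UTC.
San Teodoro is UTC−12:00, so local arrival = 3:50 PM − 12:00 = 3:50 AM on Jul 9.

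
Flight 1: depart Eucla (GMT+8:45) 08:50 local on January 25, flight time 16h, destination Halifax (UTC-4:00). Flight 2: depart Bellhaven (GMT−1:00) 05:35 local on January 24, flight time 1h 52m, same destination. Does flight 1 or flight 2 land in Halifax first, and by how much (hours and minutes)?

Flight 1 in UTC: 08:50 − 8:45 = 00:05 on Jan 25.
+16 hours → arrive 16:05 UTC on Jan 25.
Flight 2 in UTC: 05:35 + 1:00 = 06:35 on Jan 24.
+1 hour 52 minutes → arrive 08:27 UTC on Jan 24.
Flight 2 lands earlier by 31 hours 38 minutes.

the second, by 31 hours 38 minutes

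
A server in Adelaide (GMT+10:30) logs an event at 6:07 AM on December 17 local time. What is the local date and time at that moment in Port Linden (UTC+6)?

1:37 AM on Dec 17

In UTC: 6:07 AM − 10:30 = 7:37 PM on Dec 16.
Port Linden is UTC+6:00: 7:37 PM + 6:00 = 1:37 AM on Dec 17.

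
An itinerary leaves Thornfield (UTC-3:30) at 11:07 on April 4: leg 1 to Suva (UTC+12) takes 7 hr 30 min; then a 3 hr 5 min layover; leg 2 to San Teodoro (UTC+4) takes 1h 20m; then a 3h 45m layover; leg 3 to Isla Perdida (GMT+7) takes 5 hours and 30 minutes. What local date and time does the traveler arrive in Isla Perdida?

18:47 on April 5

Convert departure to UTC: 11:07 + 3:30 = 14:37 UTC on Apr 4.
Add 7 hours and 30 minutes leg 1 → 22:07 UTC.
Add 3 hours and 5 minutes layover in Suva → 01:12 UTC (Apr 5).
Add 1 hour and 20 minutes leg 2 → 02:32 UTC.
Add 3 hours 45 minutes layover in San Teodoro → 06:17 UTC.
Add 5 hours and 30 minutes leg 3 → 11:47 UTC.
Isla Perdida is UTC+7:00, so local arrival = 11:47 + 7:00 = 18:47 on Apr 5.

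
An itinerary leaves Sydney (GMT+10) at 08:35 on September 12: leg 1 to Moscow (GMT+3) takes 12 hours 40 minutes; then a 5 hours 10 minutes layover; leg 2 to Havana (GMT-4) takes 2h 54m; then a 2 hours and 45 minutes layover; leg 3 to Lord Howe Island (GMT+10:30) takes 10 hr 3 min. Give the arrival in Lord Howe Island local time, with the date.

Convert departure to UTC: 08:35 − 10:00 = 22:35 UTC on Sep 11.
Add 12 hours 40 minutes leg 1 → 11:15 UTC (Sep 12).
Add 5 hours 10 minutes layover in Moscow → 16:25 UTC.
Add 2 hours 54 minutes leg 2 → 19:19 UTC.
Add 2 hours 45 minutes layover in Havana → 22:04 UTC.
Add 10 hours 3 minutes leg 3 → 08:07 UTC (Sep 13).
Lord Howe Island is UTC+10:30, so local arrival = 08:07 + 10:30 = 18:37 on Sep 13.

18:37 on September 13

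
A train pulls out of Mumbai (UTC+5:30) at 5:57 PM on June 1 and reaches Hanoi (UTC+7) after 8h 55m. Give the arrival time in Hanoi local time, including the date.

Hanoi is 1:30 ahead of Mumbai.
After 8 hours 55 minutes it is 2:52 AM (Jun 2) in Mumbai.
Shift by the zone difference: 2:52 AM + 1:30 = 4:22 AM on Jun 2 in Hanoi.

4:22 AM on June 2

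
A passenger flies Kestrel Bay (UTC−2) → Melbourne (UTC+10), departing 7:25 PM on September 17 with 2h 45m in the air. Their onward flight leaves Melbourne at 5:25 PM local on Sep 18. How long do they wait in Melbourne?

7 hours 15 minutes

Convert departure to UTC: 7:25 PM + 2:00 = 9:25 PM UTC on Sep 17.
Add 2 hours 45 minutes flight time → 12:10 AM UTC (Sep 18).
Melbourne is UTC+10:00, so local arrival = 12:10 AM + 10:00 = 10:10 AM on Sep 18.
Layover = 5:25 PM − 10:10 AM = 7 hours 15 minutes.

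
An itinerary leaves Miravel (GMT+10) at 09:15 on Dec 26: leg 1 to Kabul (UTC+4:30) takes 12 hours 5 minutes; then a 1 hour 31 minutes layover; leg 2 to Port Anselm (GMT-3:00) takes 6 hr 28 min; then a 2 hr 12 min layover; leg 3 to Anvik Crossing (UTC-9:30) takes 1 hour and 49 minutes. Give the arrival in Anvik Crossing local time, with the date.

Convert departure to UTC: 09:15 − 10:00 = 23:15 UTC on Dec 25.
Add 12 hours 5 minutes leg 1 → 11:20 UTC (Dec 26).
Add 1 hour 31 minutes layover in Kabul → 12:51 UTC.
Add 6 hours and 28 minutes leg 2 → 19:19 UTC.
Add 2 hours 12 minutes layover in Port Anselm → 21:31 UTC.
Add 1 hour 49 minutes leg 3 → 23:20 UTC.
Anvik Crossing is UTC−9:30, so local arrival = 23:20 − 9:30 = 13:50 on Dec 26.

13:50 on Dec 26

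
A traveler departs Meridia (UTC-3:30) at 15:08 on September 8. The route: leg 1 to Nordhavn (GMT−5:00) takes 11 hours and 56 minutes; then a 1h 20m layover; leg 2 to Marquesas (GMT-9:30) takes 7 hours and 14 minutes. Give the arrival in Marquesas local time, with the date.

05:38 on September 9

Convert departure to UTC: 15:08 + 3:30 = 18:38 UTC on Sep 8.
Add 11 hours 56 minutes leg 1 → 06:34 UTC (Sep 9).
Add 1 hour 20 minutes layover in Nordhavn → 07:54 UTC.
Add 7 hours and 14 minutes leg 2 → 15:08 UTC.
Marquesas is UTC−9:30, so local arrival = 15:08 − 9:30 = 05:38 on Sep 9.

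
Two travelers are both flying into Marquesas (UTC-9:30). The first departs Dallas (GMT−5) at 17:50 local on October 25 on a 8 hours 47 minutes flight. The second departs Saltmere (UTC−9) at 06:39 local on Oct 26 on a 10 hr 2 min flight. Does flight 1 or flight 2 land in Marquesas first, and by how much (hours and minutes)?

Flight 1 in UTC: 17:50 + 5:00 = 22:50 on Oct 25.
+8 hours 47 minutes → arrive 07:37 UTC on Oct 26.
Flight 2 in UTC: 06:39 + 9:00 = 15:39 on Oct 26.
+10 hours 2 minutes → arrive 01:41 UTC on Oct 27.
Flight 1 lands earlier by 18 hours 4 minutes.

the first, by 18 hours 4 minutes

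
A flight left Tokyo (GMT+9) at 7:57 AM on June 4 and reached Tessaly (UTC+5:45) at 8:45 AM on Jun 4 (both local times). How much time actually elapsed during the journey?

4 hours 3 minutes

Tessaly is 3:15 behind Tokyo.
Clock-face elapsed time (ignoring zones) is 48 minutes.
Actual elapsed = 48 minutes + 3:15 = 4 hours 3 minutes.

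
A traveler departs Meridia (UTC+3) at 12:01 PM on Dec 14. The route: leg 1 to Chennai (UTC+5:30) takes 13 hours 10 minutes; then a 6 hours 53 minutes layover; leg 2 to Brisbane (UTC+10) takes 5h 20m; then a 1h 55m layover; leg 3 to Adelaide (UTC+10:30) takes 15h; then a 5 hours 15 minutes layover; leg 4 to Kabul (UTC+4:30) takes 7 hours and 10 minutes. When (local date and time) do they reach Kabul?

Convert departure to UTC: 12:01 PM − 3:00 = 9:01 AM UTC on Dec 14.
Add 13 hours and 10 minutes leg 1 → 10:11 PM UTC.
Add 6 hours 53 minutes layover in Chennai → 5:04 AM UTC (Dec 15).
Add 5 hours and 20 minutes leg 2 → 10:24 AM UTC.
Add 1 hour and 55 minutes layover in Brisbane → 12:19 PM UTC.
Add 15 hours leg 3 → 3:19 AM UTC (Dec 16).
Add 5 hours and 15 minutes layover in Adelaide → 8:34 AM UTC.
Add 7 hours 10 minutes leg 4 → 3:44 PM UTC.
Kabul is UTC+4:30, so local arrival = 3:44 PM + 4:30 = 8:14 PM on Dec 16.

8:14 PM on December 16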